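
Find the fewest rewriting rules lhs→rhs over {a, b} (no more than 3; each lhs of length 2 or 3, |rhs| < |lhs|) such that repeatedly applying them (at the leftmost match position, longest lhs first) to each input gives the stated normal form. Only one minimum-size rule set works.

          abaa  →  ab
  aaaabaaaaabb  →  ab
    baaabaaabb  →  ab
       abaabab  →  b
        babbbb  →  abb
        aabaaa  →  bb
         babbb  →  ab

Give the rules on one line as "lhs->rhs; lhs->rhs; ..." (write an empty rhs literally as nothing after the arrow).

aa->b; ba->b; bbb->a

  | abaa => aba => ab
  | aaaabaaaaabb => baabaaaaabb => babaaaaabb => bbaaaaabb => bbaaaabb => bbaaabb => bbaabb => bbabb => bbbb => ab
  | baaabaaabb => baabaaabb => babaaabb => bbaaabb => bbaabb => bbabb => bbbb => ab
  | abaabab => ababab => abbab => abbb => aa => b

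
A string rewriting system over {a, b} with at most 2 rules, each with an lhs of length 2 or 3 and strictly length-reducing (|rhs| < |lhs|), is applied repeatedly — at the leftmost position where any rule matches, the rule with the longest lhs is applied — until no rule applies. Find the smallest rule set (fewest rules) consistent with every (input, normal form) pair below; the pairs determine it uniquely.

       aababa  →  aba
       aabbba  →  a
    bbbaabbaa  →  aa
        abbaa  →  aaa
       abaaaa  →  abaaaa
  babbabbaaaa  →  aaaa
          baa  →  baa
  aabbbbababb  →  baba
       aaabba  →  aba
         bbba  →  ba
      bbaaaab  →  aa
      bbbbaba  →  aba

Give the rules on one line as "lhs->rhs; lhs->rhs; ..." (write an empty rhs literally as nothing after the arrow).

aab->; bb->

  | aababa => aba
  | aabbba => bba => a
  | bbbaabbaa => baabbaa => bbaa => aa
  | abbaa => aaa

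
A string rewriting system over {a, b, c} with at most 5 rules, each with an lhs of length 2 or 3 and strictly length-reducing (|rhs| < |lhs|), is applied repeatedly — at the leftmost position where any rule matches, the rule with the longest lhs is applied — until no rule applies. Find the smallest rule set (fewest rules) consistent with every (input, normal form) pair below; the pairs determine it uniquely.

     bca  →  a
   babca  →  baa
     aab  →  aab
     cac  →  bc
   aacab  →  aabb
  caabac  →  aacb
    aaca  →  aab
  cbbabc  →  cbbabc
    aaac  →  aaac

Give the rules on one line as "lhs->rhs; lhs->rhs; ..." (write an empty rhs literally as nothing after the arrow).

bac->cb; bca->a; ca->b; caa->aa

  | bca => a
  | babca => baa
  | aab
  | cac => bc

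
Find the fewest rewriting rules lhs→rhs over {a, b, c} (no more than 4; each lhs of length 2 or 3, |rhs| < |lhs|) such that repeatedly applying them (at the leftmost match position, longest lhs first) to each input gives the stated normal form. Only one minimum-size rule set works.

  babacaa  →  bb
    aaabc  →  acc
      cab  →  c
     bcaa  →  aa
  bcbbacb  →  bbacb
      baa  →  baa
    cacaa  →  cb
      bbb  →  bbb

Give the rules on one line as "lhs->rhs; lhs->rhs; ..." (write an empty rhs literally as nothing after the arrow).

  | babacaa => bacaa => babb => bb
  | aaabc => acc
  | cab => c
  | bcaa => aa

aab->c; ab->; bc->; caa->bb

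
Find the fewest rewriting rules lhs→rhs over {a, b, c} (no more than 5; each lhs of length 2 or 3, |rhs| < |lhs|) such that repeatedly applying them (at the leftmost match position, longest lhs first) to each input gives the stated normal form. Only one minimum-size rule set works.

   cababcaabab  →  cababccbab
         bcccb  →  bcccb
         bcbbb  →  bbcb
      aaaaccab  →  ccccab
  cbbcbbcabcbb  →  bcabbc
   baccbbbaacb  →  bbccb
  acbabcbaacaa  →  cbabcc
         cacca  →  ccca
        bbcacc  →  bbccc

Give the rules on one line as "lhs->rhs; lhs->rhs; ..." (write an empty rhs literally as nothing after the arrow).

  | cababcaabab => cababccbab
  | bcccb
  | bcbbb => bbcb
  | aaaaccab => caaccab => ccccab

aa->c; ac->c; cbb->bc; cbc->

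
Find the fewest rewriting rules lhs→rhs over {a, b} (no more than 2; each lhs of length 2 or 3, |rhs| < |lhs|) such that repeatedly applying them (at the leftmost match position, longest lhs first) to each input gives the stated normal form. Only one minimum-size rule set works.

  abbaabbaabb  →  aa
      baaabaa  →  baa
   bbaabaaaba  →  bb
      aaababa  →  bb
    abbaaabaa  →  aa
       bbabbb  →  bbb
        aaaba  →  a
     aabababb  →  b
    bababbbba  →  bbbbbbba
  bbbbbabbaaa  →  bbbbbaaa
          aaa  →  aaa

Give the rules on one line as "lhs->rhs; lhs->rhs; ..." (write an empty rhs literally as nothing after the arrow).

aba->bb; abb->

  | abbaabbaabb => aabbaabb => aaabb => aa
  | baaabaa => baabba => baa
  | bbaabaaaba => bbabbaaba => bbaaba => bbabb => bb
  | aaababa => aabbba => aba => bb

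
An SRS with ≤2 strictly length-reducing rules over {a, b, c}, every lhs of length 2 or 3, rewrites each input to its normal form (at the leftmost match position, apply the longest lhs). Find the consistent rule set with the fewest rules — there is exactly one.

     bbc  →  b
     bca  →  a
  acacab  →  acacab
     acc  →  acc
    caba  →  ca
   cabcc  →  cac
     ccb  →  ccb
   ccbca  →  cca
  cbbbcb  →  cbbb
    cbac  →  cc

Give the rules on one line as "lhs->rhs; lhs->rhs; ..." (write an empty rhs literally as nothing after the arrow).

ba->; bc->

  | bbc => b
  | bca => a
  | acacab
  | acc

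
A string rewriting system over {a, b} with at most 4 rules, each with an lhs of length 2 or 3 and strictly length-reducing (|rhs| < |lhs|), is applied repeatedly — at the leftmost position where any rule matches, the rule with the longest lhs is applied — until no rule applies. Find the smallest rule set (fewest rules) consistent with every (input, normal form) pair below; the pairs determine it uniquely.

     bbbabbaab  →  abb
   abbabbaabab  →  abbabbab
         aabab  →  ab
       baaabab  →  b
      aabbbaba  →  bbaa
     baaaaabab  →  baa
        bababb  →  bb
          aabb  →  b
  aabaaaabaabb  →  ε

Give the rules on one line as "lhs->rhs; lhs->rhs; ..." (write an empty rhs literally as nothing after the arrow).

  | bbbabbaab => abbaab => abb
  | abbabbaabab => abbabbab
  | aabab => ab
  | baaabab => baab => b

aab->; aba->aa; bbb->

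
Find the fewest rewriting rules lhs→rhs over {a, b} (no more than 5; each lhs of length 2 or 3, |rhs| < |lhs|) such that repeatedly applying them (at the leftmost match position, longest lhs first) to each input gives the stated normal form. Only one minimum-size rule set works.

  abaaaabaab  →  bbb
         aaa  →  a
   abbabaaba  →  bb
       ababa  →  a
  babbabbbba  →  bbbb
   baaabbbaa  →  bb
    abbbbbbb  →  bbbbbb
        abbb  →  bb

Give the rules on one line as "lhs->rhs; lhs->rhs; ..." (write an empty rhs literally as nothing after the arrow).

  | abaaaabaab => aaaabaab => aabaab => baab => bbb
  | aaa => a
  | abbabaaba => babaaba => baaba => bbba => bb
  | ababa => aba => a

aa->; ab->; baa->bb; bba->b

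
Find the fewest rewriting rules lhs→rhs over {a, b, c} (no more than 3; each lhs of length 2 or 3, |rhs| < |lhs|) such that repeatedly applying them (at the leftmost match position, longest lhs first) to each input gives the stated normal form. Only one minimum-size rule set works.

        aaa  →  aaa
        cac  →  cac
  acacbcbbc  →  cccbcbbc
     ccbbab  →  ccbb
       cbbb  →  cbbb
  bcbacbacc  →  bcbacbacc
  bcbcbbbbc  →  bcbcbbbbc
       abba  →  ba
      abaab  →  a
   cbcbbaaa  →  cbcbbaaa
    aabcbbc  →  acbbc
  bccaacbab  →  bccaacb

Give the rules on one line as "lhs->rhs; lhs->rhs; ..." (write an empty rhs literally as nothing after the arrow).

ab->; aca->cc

  | aaa
  | cac
  | acacbcbbc => cccbcbbc
  | ccbbab => ccbb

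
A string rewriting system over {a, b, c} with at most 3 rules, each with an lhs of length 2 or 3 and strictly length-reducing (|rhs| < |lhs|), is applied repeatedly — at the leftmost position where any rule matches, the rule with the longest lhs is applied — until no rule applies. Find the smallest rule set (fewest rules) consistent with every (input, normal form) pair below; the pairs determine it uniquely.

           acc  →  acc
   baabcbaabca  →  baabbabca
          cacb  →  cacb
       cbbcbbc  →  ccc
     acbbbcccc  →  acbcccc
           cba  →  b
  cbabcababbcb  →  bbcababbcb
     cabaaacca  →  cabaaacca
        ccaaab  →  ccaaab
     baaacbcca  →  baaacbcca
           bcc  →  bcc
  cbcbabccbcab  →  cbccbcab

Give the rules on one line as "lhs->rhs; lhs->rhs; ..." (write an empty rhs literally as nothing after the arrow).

  | acc
  | baabcbaabca => baabbabca
  | cacb
  | cbbcbbc => ccbbc => ccc

cba->b; cbb->c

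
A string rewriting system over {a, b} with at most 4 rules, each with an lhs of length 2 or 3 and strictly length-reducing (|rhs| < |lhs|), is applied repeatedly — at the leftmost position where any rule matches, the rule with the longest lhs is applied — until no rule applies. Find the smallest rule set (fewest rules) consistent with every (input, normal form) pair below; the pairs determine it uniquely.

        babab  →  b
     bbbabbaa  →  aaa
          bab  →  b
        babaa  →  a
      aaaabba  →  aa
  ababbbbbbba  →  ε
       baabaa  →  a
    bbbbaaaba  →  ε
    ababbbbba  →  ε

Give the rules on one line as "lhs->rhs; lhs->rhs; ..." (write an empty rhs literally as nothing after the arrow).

ab->b; ba->; bb->a

  | babab => bab => b
  | bbbabbaa => ababbaa => babbaa => bbaa => aaa
  | bab => b
  | babaa => baa => a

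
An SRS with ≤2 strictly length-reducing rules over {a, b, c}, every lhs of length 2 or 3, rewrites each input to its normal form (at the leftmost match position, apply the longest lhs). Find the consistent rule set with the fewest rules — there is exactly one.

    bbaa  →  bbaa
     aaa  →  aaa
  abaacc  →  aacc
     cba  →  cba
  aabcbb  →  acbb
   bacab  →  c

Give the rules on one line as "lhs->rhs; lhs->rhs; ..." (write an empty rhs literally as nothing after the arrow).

ab->; bac->c

  | bbaa
  | aaa
  | abaacc => aacc
  | cba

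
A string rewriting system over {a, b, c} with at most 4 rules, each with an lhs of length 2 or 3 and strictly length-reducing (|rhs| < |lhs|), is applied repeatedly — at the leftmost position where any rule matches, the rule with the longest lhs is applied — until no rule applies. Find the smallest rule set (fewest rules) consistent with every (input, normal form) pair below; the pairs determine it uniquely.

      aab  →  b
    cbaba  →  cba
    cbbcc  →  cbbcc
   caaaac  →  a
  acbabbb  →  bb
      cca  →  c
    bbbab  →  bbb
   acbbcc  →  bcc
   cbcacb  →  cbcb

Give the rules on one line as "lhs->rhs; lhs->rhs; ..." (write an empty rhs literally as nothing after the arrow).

aa->; ab->; ac->a; ca->

  | aab => b
  | cbaba => cba
  | cbbcc
  | caaaac => aaac => ac => a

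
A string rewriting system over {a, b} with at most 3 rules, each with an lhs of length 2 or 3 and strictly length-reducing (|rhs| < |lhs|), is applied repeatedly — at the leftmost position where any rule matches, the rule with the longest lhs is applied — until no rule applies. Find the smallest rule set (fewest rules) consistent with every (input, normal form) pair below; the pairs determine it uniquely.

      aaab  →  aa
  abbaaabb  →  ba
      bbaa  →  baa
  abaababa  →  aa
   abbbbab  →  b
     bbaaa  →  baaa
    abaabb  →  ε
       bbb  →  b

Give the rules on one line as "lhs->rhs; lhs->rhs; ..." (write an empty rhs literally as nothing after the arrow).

ab->; bb->b

  | aaab => aa
  | abbaaabb => baaabb => baab => ba
  | bbaa => baa
  | abaababa => aababa => aaba => aa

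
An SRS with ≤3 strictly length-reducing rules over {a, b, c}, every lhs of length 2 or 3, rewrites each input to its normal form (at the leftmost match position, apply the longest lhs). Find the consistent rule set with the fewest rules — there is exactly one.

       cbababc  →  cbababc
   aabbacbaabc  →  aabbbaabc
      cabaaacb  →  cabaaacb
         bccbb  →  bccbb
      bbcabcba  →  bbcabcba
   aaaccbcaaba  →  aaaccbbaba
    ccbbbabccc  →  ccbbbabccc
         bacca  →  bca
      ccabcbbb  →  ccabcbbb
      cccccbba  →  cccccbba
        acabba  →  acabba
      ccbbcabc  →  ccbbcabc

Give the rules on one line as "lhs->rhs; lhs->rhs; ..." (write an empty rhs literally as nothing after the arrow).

  | cbababc
  | aabbacbaabc => aabbbaabc
  | cabaaacb
  | bccbb

bac->b; caa->ba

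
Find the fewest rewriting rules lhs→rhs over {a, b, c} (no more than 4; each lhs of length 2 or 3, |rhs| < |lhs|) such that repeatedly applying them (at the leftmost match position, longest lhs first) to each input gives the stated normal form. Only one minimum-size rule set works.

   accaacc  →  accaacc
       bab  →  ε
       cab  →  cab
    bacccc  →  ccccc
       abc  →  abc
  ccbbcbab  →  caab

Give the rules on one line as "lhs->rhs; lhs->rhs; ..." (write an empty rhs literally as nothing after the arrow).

ba->c; cb->; cbb->a

  | accaacc
  | bab => cb => ε
  | cab
  | bacccc => ccccc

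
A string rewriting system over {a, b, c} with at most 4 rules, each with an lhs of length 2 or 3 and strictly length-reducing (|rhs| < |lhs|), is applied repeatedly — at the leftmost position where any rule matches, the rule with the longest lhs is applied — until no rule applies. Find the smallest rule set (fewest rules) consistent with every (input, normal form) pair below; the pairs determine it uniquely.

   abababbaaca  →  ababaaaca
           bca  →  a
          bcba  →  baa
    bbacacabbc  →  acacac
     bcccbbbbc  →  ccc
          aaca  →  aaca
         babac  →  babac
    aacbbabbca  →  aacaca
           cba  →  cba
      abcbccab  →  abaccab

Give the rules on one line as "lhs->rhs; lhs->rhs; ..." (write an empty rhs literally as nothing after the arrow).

  | abababbaaca => ababaaaca
  | bca => a
  | bcba => baa
  | bbacacabbc => acacabbc => acacac

bb->; bc->; bcb->ba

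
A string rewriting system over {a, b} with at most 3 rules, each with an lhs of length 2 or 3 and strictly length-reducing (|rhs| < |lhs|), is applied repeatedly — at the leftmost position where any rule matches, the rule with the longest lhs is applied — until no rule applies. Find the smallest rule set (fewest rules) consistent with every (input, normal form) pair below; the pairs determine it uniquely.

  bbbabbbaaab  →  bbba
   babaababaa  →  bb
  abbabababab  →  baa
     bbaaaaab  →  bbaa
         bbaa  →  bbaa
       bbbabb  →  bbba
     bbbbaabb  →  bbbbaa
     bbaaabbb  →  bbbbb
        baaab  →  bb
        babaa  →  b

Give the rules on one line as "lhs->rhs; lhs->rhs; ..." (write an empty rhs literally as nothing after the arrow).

aaa->; ab->a

  | bbbabbbaaab => bbbabbaaab => bbbabaaab => bbbaaaab => bbbab => bbba
  | babaababaa => baaababaa => bbabaa => bbaaa => bb
  | abbabababab => ababababab => aabababab => aaababab => babab => baab => baa
  | bbaaaaab => bbaab => bbaa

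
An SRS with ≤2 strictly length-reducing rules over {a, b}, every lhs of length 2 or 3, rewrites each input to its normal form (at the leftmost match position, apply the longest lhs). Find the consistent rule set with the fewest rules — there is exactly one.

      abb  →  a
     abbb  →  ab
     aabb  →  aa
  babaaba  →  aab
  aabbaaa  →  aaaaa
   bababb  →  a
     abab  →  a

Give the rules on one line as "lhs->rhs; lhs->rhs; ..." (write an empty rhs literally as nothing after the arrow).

  | abb => a
  | abbb => ab
  | aabb => aa
  | babaaba => bbaaba => aaba => aab

ba->b; bb->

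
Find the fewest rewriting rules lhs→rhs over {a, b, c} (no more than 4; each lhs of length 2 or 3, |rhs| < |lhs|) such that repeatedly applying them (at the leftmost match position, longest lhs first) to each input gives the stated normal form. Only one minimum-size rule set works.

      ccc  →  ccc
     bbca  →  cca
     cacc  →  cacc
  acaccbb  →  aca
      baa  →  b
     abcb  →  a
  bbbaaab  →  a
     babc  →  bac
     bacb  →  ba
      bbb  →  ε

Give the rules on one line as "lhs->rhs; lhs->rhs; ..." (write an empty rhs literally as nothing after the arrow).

aa->; ab->a; bb->c; cb->

  | ccc
  | bbca => cca
  | cacc
  | acaccbb => acacb => aca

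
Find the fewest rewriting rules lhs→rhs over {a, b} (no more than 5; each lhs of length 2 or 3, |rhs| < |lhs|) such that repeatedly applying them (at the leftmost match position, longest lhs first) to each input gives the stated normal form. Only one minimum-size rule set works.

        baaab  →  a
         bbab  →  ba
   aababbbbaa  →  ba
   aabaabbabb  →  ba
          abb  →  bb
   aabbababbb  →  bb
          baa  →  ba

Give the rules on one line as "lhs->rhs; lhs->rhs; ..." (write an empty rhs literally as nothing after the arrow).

aa->a; aab->ba; ab->b; bba->aa

  | baaab => baab => bba => aa => a
  | bbab => aab => ba
  | aababbbbaa => baabbbbaa => bbabbbaa => aabbbaa => babbaa => bbbaa => baaa => baa => ba
  | aabaabbabb => baaabbabb => baabbabb => bbababb => aababb => baabb => bbab => aab => ba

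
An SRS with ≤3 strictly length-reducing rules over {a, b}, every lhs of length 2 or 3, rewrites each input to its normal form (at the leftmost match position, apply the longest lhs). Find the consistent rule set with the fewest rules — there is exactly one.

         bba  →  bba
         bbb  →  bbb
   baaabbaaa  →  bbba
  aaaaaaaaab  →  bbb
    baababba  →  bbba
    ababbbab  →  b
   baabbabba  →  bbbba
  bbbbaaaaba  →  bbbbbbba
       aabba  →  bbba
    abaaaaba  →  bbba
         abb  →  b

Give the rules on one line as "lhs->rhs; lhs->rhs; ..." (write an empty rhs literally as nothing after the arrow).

  | bba
  | bbb
  | baaabbaaa => bbabbaaa => bbaaa => bbba
  | aaaaaaaaab => baaaaaaab => bbaaaaab => bbbaaab => bbbbab => bbb

aa->b; ab->; bab->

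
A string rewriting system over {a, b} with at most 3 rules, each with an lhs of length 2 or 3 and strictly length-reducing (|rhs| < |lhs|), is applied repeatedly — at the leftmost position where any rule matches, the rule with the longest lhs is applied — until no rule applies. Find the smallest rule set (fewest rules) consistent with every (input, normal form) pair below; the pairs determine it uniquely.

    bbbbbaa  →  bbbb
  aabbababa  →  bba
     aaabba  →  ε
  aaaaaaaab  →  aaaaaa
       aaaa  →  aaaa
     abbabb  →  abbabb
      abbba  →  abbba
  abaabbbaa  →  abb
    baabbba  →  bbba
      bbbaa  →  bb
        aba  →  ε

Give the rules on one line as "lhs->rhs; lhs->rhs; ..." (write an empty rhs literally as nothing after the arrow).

  | bbbbbaa => bbbb
  | aabbababa => bababa => bba
  | aaabba => aba => ε
  | aaaaaaaab => aaaaaa

aab->; aba->; baa->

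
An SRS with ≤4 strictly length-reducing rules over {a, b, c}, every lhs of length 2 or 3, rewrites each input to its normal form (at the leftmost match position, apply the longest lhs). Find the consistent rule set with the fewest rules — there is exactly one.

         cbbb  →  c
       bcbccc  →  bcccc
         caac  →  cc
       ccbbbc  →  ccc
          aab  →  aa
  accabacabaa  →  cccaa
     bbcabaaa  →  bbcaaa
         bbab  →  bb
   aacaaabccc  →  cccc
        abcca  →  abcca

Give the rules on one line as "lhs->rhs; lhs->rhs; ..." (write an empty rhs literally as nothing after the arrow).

aab->aa; ac->c; ba->; cb->c

  | cbbb => cbb => cb => c
  | bcbccc => bcccc
  | caac => cac => cc
  | ccbbbc => ccbbc => ccbc => ccc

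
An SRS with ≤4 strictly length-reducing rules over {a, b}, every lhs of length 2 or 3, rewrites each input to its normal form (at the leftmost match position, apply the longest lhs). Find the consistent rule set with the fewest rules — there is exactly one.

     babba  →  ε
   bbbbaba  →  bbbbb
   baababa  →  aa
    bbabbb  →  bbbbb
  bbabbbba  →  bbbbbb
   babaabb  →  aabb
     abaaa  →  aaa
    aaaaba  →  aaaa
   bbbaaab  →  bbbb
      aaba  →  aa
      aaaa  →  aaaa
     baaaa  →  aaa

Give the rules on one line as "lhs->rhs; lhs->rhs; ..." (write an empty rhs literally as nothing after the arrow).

ba->; bab->; bba->bb

  | babba => ba => ε
  | bbbbaba => bbbbba => bbbbb
  | baababa => ababa => aa
  | bbabbb => bbbbb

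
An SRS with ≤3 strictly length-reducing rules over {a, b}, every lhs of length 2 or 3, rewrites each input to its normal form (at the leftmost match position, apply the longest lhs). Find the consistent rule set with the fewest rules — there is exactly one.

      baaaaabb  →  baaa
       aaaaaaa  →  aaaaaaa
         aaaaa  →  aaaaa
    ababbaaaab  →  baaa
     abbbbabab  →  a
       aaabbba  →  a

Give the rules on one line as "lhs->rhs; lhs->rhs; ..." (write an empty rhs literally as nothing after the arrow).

ab->; bbb->a

  | baaaaabb => baaaab => baaa
  | aaaaaaa
  | aaaaa
  | ababbaaaab => abbaaaab => baaaab => baaa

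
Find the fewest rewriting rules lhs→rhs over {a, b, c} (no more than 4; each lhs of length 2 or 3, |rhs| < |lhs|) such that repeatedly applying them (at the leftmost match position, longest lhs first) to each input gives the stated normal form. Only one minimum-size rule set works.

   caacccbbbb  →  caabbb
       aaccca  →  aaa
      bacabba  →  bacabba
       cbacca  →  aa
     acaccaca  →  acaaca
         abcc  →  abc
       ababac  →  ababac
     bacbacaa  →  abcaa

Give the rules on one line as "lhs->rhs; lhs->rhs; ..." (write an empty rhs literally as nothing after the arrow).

  | caacccbbbb => caaccbbbb => caacbbbb => caabbb
  | aaccca => aacca => aaa
  | bacabba
  | cbacca => acca => aa

baa->ab; cb->; cc->c; cca->a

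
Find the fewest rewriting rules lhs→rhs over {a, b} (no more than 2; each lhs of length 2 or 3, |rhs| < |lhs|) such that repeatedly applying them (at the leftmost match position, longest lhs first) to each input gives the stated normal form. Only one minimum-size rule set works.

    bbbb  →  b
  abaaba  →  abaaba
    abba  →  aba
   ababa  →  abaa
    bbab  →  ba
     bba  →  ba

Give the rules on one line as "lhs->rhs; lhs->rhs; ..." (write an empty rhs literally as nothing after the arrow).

bab->ba; bb->b

  | bbbb => bbb => bb => b
  | abaaba
  | abba => aba
  | ababa => abaa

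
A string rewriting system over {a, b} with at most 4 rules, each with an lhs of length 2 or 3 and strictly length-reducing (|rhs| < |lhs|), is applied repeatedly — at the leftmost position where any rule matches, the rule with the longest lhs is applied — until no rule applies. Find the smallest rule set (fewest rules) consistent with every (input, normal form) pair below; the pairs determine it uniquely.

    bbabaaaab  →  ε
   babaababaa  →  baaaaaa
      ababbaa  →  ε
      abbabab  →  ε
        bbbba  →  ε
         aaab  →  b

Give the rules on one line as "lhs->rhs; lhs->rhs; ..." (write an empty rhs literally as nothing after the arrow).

ab->b; aba->aa; bb->; bba->bb

  | bbabaaaab => bbbaaaab => baaaab => baaab => baab => bab => bb => ε
  | babaababaa => baaababaa => baaaabaa => baaaaaa
  | ababbaa => aabbaa => abbaa => bbaa => bba => bb => ε
  | abbabab => bbabab => bbbab => bab => bb => ε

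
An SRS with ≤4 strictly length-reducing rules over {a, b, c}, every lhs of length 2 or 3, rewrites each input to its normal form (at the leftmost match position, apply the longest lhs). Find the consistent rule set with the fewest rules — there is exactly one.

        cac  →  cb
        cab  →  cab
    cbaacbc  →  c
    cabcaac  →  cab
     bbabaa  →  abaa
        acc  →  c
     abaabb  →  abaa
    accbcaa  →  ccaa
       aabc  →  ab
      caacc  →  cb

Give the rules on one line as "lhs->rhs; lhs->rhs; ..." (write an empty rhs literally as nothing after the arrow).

ac->b; aca->a; bb->; bc->c

  | cac => cb
  | cab
  | cbaacbc => cbabbc => cbac => cbb => c
  | cabcaac => cacaac => caac => cab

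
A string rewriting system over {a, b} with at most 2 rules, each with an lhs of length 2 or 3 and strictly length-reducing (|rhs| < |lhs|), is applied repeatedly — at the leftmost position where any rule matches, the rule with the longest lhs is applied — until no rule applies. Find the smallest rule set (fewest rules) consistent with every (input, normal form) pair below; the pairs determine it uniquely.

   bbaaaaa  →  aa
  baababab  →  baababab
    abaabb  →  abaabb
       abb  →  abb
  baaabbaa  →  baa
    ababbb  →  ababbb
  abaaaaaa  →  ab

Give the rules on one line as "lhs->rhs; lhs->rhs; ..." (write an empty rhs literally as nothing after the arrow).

  | bbaaaaa => aaaaa => aa
  | baababab
  | abaabb
  | abb

aaa->; bba->a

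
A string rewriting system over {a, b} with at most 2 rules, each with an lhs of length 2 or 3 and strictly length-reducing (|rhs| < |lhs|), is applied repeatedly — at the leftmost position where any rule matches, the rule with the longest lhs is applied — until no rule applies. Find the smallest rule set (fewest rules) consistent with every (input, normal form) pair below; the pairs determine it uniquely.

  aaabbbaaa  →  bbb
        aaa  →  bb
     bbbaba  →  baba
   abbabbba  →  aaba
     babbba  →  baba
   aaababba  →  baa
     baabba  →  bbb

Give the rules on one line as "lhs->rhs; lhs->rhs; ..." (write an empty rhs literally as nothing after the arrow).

  | aaabbbaaa => bbbbbaaa => bbbaaa => baaa => bbb
  | aaa => bb
  | bbbaba => baba
  | abbabbba => aabbba => aaba

aaa->bb; bba->a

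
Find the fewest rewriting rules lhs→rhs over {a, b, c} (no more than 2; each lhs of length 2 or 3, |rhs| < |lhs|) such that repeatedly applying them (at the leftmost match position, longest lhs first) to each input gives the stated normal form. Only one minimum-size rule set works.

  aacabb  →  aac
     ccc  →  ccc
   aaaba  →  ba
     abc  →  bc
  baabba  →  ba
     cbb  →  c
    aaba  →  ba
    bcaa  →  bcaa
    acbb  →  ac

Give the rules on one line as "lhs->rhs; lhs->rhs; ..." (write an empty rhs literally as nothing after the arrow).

  | aacabb => aacbb => aac
  | ccc
  | aaaba => aaba => aba => ba
  | abc => bc

ab->b; bb->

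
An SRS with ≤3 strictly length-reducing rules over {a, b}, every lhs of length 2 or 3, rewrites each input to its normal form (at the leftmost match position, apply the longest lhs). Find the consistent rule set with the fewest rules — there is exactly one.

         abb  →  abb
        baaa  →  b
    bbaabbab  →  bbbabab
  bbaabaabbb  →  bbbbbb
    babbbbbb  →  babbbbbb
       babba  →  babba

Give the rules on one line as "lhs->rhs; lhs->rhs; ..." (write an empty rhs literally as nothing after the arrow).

aaa->; aab->ba

  | abb
  | baaa => b
  | bbaabbab => bbbabab
  | bbaabaabbb => bbbaaabbb => bbbbbb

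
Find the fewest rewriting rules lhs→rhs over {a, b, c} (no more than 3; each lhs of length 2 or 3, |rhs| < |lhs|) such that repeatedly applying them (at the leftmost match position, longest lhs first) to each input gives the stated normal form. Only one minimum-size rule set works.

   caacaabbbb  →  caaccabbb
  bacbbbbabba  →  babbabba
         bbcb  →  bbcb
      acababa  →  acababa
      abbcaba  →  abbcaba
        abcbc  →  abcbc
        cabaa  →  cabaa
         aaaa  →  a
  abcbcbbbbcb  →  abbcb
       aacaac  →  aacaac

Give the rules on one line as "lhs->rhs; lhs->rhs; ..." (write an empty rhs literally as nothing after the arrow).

  | caacaabbbb => caaccabbb
  | bacbbbbabba => babbabba
  | bbcb
  | acababa

aaa->; aab->ca; cbb->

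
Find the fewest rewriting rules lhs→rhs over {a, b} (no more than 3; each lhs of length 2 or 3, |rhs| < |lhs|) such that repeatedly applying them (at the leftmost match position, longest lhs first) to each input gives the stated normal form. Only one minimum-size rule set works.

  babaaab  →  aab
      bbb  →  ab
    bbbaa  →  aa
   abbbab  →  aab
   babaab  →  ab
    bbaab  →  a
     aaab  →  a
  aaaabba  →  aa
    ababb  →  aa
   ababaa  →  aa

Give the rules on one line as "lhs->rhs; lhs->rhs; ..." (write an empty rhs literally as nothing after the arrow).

aaa->b; ba->; bb->a

  | babaaab => baaab => aab
  | bbb => ab
  | bbbaa => abaa => aa
  | abbbab => aabab => aab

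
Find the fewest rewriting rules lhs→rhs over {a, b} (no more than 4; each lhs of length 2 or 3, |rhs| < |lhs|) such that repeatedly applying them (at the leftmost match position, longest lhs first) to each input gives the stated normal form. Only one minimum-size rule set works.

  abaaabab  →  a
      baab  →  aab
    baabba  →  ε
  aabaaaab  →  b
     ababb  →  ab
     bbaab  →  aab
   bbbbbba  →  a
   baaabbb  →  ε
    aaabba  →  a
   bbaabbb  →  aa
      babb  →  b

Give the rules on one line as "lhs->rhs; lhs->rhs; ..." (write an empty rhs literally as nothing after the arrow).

aaa->; ba->a; bab->; bbb->

  | abaaabab => aaaabab => abab => a
  | baab => aab
  | baabba => aabba => aaba => aaa => ε
  | aabaaaab => aaaaaab => aaab => b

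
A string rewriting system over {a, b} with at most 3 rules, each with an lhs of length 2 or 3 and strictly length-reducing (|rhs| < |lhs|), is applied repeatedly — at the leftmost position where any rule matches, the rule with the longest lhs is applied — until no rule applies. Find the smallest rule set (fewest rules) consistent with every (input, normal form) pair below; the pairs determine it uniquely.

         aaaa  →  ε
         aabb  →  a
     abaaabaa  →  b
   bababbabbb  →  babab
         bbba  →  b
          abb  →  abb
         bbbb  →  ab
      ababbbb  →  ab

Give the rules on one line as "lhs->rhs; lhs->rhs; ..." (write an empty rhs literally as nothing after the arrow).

aa->b; baa->; bbb->a

  | aaaa => baa => ε
  | aabb => bbb => a
  | abaaabaa => aabaa => bbaa => b
  | bababbabbb => bababbaa => babab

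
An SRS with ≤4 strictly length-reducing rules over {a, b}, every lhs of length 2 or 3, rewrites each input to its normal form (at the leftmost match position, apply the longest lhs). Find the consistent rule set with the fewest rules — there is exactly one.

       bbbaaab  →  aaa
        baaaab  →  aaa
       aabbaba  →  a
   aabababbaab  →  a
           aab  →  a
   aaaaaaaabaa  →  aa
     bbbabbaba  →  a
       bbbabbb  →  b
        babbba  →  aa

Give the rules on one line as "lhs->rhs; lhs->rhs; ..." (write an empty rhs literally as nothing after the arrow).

  | bbbaaab => baaaab => aaaab => aaa
  | baaaab => aaaab => aaa
  | aabbaba => ababa => baba => aba => ba => a
  | aabababbaab => abababbaab => bababbaab => ababbaab => babbaab => abbaab => baab => aab => a

ab->; aba->ba; ba->a; bba->aa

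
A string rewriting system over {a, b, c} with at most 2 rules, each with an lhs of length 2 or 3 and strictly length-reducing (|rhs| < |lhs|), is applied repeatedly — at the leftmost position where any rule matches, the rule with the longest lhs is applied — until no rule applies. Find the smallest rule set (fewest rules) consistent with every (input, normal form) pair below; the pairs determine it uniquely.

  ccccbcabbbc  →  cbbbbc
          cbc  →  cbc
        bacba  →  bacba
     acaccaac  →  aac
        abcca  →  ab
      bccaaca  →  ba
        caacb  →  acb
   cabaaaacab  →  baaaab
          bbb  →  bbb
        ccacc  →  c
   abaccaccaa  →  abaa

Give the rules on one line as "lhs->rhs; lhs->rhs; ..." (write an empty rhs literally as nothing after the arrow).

  | ccccbcabbbc => cccbcabbbc => ccbcabbbc => cbcabbbc => cbbbbc
  | cbc
  | bacba
  | acaccaac => accaac => acaac => aac

ca->; cc->c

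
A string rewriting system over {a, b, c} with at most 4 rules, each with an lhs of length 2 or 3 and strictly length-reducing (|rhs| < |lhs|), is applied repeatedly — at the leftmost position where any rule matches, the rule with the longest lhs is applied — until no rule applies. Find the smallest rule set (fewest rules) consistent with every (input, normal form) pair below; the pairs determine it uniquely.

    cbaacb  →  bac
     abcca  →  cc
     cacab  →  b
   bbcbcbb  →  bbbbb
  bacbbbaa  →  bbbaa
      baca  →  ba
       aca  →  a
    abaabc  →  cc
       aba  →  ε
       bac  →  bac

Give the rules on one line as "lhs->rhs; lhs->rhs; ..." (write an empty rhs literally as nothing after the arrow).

  | cbaacb => baacb => baab => bac
  | abcca => ccca => cc
  | cacab => cab => b
  | bbcbcbb => bbbcbb => bbbbb

ab->c; ca->; cb->b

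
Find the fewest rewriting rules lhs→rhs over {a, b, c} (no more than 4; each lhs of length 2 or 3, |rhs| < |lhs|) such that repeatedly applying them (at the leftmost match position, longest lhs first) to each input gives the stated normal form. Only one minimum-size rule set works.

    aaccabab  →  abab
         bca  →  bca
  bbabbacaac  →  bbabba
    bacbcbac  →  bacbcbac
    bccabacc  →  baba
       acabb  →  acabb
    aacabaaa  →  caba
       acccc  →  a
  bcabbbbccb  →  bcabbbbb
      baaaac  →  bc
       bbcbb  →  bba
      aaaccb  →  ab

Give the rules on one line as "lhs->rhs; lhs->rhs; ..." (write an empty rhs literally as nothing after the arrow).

aa->; cbb->a; cc->

  | aaccabab => ccabab => abab
  | bca
  | bbabbacaac => bbabbacc => bbabba
  | bacbcbac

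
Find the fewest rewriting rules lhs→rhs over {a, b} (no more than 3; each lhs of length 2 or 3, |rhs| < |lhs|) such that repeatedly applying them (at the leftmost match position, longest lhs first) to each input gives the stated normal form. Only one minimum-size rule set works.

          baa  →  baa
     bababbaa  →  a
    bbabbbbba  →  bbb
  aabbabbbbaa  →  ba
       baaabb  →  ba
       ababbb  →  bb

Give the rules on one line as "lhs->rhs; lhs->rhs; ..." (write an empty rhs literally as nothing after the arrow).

ab->; bba->

  | baa
  | bababbaa => babbaa => bbaa => a
  | bbabbbbba => bbbbba => bbb
  | aabbabbbbaa => ababbbbaa => abbbbaa => bbbaa => ba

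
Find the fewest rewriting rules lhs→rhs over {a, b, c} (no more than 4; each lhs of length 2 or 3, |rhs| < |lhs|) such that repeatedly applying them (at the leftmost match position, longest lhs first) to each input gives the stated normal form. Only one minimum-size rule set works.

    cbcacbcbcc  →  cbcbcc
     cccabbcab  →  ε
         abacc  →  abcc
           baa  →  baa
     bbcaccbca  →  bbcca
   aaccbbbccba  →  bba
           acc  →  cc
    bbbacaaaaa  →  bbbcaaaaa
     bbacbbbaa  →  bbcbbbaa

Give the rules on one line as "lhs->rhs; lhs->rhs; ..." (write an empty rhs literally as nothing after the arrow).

ac->c; cab->; ccb->

  | cbcacbcbcc => cbccbcbcc => cbcbcc
  | cccabbcab => ccbcab => cab => ε
  | abacc => abcc
  | baa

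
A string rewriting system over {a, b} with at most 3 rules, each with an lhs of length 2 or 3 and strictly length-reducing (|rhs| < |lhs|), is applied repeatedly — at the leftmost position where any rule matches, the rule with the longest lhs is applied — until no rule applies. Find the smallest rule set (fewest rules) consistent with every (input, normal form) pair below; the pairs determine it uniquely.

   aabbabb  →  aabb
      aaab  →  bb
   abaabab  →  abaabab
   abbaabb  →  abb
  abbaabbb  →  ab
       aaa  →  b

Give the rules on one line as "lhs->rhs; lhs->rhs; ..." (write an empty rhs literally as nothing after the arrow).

aaa->b; bba->bb; bbb->b

  | aabbabb => aabbbb => aabb
  | aaab => bb
  | abaabab
  | abbaabb => abbabb => abbbb => abb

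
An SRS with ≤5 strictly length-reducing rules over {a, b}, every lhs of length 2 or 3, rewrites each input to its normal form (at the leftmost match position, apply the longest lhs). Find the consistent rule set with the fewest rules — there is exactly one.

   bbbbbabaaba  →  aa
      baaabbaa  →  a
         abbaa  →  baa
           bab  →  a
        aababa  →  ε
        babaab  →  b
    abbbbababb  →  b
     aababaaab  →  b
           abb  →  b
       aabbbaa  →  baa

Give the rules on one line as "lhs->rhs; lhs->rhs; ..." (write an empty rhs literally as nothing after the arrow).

  | bbbbbabaaba => bbbbabaaba => bbbabaaba => bbabaaba => babaaba => aaaba => aa
  | baaabbaa => baabbaa => babbaa => abaa => a
  | abbaa => bbaa => baa
  | bab => a

ab->b; aba->; bab->a; bb->b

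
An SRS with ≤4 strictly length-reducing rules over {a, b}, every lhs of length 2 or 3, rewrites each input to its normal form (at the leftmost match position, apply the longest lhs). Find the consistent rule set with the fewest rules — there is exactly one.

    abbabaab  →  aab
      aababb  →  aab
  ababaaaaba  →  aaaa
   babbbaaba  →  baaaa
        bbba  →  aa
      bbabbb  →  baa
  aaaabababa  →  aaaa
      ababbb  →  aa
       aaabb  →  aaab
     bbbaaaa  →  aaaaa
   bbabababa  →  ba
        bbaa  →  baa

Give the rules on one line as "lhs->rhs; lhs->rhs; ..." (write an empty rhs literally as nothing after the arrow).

  | abbabaab => ababaab => abaab => aab
  | aababb => aabb => aab
  | ababaaaaba => abaaaaba => aaaaba => aaaa
  | babbbaaba => baaaaba => baaaa

aba->a; bb->b; bbb->a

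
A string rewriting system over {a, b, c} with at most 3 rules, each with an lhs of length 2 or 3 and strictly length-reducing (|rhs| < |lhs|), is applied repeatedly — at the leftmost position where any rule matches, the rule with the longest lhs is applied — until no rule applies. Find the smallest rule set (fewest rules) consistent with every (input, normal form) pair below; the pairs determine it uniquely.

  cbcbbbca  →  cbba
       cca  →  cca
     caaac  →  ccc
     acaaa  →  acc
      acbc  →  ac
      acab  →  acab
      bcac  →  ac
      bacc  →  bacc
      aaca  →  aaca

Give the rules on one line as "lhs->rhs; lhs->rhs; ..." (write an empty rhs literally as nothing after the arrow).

  | cbcbbbca => cbbbca => cbba
  | cca
  | caaac => ccc
  | acaaa => acc

aaa->c; bc->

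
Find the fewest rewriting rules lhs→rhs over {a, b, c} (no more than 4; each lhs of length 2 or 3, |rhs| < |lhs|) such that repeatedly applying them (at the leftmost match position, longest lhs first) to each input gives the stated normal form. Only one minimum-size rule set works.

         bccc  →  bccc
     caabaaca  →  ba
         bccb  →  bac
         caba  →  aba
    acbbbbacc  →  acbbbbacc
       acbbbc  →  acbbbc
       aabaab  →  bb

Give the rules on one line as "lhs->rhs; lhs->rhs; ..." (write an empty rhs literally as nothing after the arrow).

  | bccc
  | caabaaca => aabaaca => baaca => bca => ba
  | bccb => bac
  | caba => aba

aa->; ca->a; ccb->ac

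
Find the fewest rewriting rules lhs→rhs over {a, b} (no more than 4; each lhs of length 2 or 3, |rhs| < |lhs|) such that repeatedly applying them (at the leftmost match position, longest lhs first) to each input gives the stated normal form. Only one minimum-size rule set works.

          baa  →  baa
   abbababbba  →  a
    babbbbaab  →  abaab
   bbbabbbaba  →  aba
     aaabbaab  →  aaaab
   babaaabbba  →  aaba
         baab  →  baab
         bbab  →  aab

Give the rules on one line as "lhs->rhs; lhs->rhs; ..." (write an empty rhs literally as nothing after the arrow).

abb->; bab->; bb->a

  | baa
  | abbababbba => ababbba => abba => a
  | babbbbaab => bbbaab => abaab
  | bbbabbbaba => ababbbaba => abbaba => aba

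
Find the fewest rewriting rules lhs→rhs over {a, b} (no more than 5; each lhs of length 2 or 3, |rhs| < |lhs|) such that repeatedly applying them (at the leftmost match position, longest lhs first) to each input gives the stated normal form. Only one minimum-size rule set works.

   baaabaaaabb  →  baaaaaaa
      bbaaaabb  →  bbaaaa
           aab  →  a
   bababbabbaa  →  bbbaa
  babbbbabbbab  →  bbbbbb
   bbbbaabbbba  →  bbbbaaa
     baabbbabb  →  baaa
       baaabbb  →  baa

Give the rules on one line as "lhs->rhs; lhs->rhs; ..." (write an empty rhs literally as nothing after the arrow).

  | baaabaaaabb => baaaaaaabb => baaaaaaa
  | bbaaaabb => bbaaaa
  | aab => a
  | bababbabbaa => babbabbaa => bbabbaa => bbbaa

ab->; aba->aa; abb->a; bab->b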